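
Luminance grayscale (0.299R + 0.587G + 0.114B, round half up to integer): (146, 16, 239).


Gray = 0.299×R + 0.587×G + 0.114×B
Gray = 0.299×146 + 0.587×16 + 0.114×239
Gray = 43.654 + 9.392 + 27.246
Gray = 80.292 → round half up → 80
Gray = 80


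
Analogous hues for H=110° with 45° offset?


Base hue: 110°
Left analog: (110 - 45) mod 360 = 65°
Right analog: (110 + 45) mod 360 = 155°
Analogous hues = 65° and 155°


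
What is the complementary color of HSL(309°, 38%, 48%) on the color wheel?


Complement = opposite side of color wheel = hue + 180°
H' = (309 + 180) mod 360 = 129°
S and L unchanged.
= HSL(129°, 38%, 48%)


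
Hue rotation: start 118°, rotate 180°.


New hue = (H + rotation) mod 360
New hue = (118 + 180) mod 360
= 298 mod 360
= 298°


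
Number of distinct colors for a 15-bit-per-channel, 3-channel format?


Total bits = 15 bits/channel × 3 channels = 45 bits
Distinct colors = 2^45
= 35,184,372,088,832 colors


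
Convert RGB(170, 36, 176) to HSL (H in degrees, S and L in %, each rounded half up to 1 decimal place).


Normalize: R'=170/255≈0.6667, G'=36/255≈0.1412, B'=176/255≈0.6902
Max=176/255, Min=36/255, Δ=Max-Min=140/255
L = (Max+Min)/2 = (176+36)/510 = 212/510 = 0.41568… → L = 41.6%
L ≤ 0.5 → S = Δ/(Max+Min) = 140/(176+36) = 140/212 = 0.66037… → S = 66.0%
(the 1/255 factors cancel in S and H, so raw channel differences can be used)
Max is B' → H = 60 × ((R-G)/Δ + 4) = 60 × ((170-36)/140 + 4)
  134/140 + 4 = 0.9571… + 4 = 4.9571…
  H = 60 × 4.9571… = 297.428…° → H = 297.4°
= HSL(297.4°, 66.0%, 41.6%)


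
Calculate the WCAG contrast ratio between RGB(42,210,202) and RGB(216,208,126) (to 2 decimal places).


Linearize each sRGB channel c=v/255: c/12.92 if c ≤ 0.04045 else ((c+0.055)/1.055)^2.4
L = 0.2126×R_lin + 0.7152×G_lin + 0.0722×B_lin
Color 1 (42,210,202):
  R=42: 42/255≈0.1647 > 0.04045 → ((0.1647+0.055)/1.055)^2.4 ≈ 0.02315
  G=210: 210/255≈0.8235 > 0.04045 → ((0.8235+0.055)/1.055)^2.4 ≈ 0.64448
  B=202: 202/255≈0.7922 > 0.04045 → ((0.7922+0.055)/1.055)^2.4 ≈ 0.59062
  L1 = 0.2126×0.02315 + 0.7152×0.64448 + 0.0722×0.59062 ≈ 0.50850
Color 2 (216,208,126):
  R=216: 216/255≈0.8471 > 0.04045 → ((0.8471+0.055)/1.055)^2.4 ≈ 0.68669
  G=208: 208/255≈0.8157 > 0.04045 → ((0.8157+0.055)/1.055)^2.4 ≈ 0.63076
  B=126: 126/255≈0.4941 > 0.04045 → ((0.4941+0.055)/1.055)^2.4 ≈ 0.20864
  L2 = 0.2126×0.68669 + 0.7152×0.63076 + 0.0722×0.20864 ≈ 0.61217
Lighter = 0.61217, Darker = 0.50850
Ratio = (L_lighter + 0.05) / (L_darker + 0.05)
Ratio = (0.61217 + 0.05) / (0.50850 + 0.05) = 0.66217 / 0.55850 ≈ 1.1856
Ratio ≈ 1.19:1


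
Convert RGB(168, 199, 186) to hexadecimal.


R = 168 → A8 (hex)
G = 199 → C7 (hex)
B = 186 → BA (hex)
Hex = #A8C7BA


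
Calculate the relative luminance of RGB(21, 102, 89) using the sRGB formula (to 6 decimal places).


Linearize each channel (sRGB transfer function): c = v/255; c_lin = c/12.92 if c ≤ 0.04045, else ((c+0.055)/1.055)^2.4
  R: 21/255 ≈ 0.082353 > 0.04045 → ((0.082353+0.055)/1.055)^2.4 ≈ 0.007499
  G: 102/255 ≈ 0.400000 > 0.04045 → ((0.400000+0.055)/1.055)^2.4 ≈ 0.132868
  B: 89/255 ≈ 0.349020 > 0.04045 → ((0.349020+0.055)/1.055)^2.4 ≈ 0.099899
R_lin = 0.007499, G_lin = 0.132868, B_lin = 0.099899
L = 0.2126×R + 0.7152×G + 0.0722×B
L = 0.2126×0.007499 + 0.7152×0.132868 + 0.0722×0.099899
L ≈ 0.103834


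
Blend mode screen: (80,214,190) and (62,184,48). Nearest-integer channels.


Screen: C = 255 - (255-A)×(255-B)/255, rounded to nearest integer
R: 255 - (255-80)×(255-62)/255 = 255 - 33775/255 ≈ 255 - 132.451 = 122.549 → 123
G: 255 - (255-214)×(255-184)/255 = 255 - 2911/255 ≈ 255 - 11.416 = 243.584 → 244
B: 255 - (255-190)×(255-48)/255 = 255 - 13455/255 ≈ 255 - 52.765 = 202.235 → 202
= RGB(123, 244, 202)


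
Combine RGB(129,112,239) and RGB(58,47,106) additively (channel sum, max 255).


Additive: each channel = min(255, C₁+C₂)
R: 129+58 = 187 → 187
G: 112+47 = 159 → 159
B: 239+106 = 345 → 255
= RGB(187, 159, 255)


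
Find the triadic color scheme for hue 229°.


Triadic: equally spaced at 120° intervals
H1 = 229°
H2 = (229 + 120) mod 360 = 349°
H3 = (229 + 240) mod 360 = 109°
Triadic = 229°, 349°, 109°


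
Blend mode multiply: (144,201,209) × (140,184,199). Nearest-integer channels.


Multiply: C = A×B/255, rounded to nearest integer
R: 144×140/255 = 20160/255 ≈ 79.059 → 79
G: 201×184/255 = 36984/255 ≈ 145.035 → 145
B: 209×199/255 = 41591/255 ≈ 163.102 → 163
= RGB(79, 145, 163)


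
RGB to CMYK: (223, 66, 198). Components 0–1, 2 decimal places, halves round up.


R'=223/255≈0.8745, G'=66/255≈0.2588, B'=198/255≈0.7765
K = 1 - max(R',G',B') = 1 - 223/255 = 32/255 = 0.12549… → 0.13
(1-R'-K)/(1-K) simplifies to (max-R)/max with max = 223:
C = (223-223)/223 = 0/223 = 0 → 0.00
M = (223-66)/223 = 157/223 = 0.70403… → 0.70
Y = (223-198)/223 = 25/223 = 0.11210… → 0.11
= CMYK(0.00, 0.70, 0.11, 0.13)


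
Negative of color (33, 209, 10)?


Invert: (255-R, 255-G, 255-B)
R: 255-33 = 222
G: 255-209 = 46
B: 255-10 = 245
= RGB(222, 46, 245)


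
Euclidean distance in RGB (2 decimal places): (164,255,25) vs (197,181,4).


d = √[(R₁-R₂)² + (G₁-G₂)² + (B₁-B₂)²]
d = √[(164-197)² + (255-181)² + (25-4)²]
d = √[1089 + 5476 + 441]
d = √7006
d ≈ 83.70


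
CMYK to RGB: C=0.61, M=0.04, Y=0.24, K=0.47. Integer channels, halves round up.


R = 255 × (1-C) × (1-K) = 255 × 0.39 × 0.53 = 52.7085 → 53
G = 255 × (1-M) × (1-K) = 255 × 0.96 × 0.53 = 129.744 → 130
B = 255 × (1-Y) × (1-K) = 255 × 0.76 × 0.53 = 102.714 → 103
= RGB(53, 130, 103)


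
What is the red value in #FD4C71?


Color: #FD4C71
R = FD = 253
G = 4C = 76
B = 71 = 113
Red = 253


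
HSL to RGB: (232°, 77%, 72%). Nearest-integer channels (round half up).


H=232°, S=0.77, L=0.72
C = (1-|2L-1|)×S = (1-|0.44|)×0.77 = 0.4312
H' = H/60 = 232/60 ≈ 3.8667; X = C×(1-|H' mod 2 - 1|) ≈ 0.0575
m = L - C/2 = 0.72 - 0.2156 = 0.5044
Sector ⌊H'⌋ = 3 → (R',G',B') = (0.0, ≈0.0575, 0.4312)
RGB = ((R'+m)×255, (G'+m)×255, (B'+m)×255) = (128.622, 143.2828, 238.578)
Round half up → RGB(129, 143, 239)


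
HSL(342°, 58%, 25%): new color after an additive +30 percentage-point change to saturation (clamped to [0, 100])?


Original S = 58%
Adjustment = +30 percentage points
New S = 58 + (30) = 88
Clamp to [0, 100] → 88
= HSL(342°, 88%, 25%)


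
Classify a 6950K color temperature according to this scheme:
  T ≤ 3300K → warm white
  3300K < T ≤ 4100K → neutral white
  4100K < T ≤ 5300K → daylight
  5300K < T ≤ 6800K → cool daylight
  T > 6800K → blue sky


Temperature: 6950K
6950K > 6800K → blue sky
Classification: blue sky


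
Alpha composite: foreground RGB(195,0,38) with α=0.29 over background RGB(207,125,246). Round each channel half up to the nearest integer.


C = α×F + (1-α)×B, with 1-α = 0.71
R: 0.29×195 + 0.71×207 = 56.55 + 146.97 = 203.52 → 204
G: 0.29×0 + 0.71×125 = 0.00 + 88.75 = 88.75 → 89
B: 0.29×38 + 0.71×246 = 11.02 + 174.66 = 185.68 → 186
= RGB(204, 89, 186)


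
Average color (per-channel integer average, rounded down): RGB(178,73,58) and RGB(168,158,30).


Midpoint: each channel = ⌊(C₁+C₂)/2⌋
R: ⌊(178+168)/2⌋ = 173
G: ⌊(73+158)/2⌋ = 115
B: ⌊(58+30)/2⌋ = 44
= RGB(173, 115, 44)


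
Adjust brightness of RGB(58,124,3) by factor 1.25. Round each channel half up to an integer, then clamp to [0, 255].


Multiply each channel by 1.25, round half up, clamp to [0, 255]
R: 58×1.25 = 72.5 → round → 73
G: 124×1.25 = 155
B: 3×1.25 = 3.75 → round → 4
= RGB(73, 155, 4)


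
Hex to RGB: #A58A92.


A5 → 165 (R)
8A → 138 (G)
92 → 146 (B)
= RGB(165, 138, 146)


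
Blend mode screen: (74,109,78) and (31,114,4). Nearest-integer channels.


Screen: C = 255 - (255-A)×(255-B)/255, rounded to nearest integer
R: 255 - (255-74)×(255-31)/255 = 255 - 40544/255 ≈ 255 - 158.996 = 96.004 → 96
G: 255 - (255-109)×(255-114)/255 = 255 - 20586/255 ≈ 255 - 80.729 = 174.271 → 174
B: 255 - (255-78)×(255-4)/255 = 255 - 44427/255 ≈ 255 - 174.224 = 80.776 → 81
= RGB(96, 174, 81)


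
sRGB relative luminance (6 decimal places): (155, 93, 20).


Linearize each channel (sRGB transfer function): c = v/255; c_lin = c/12.92 if c ≤ 0.04045, else ((c+0.055)/1.055)^2.4
  R: 155/255 ≈ 0.607843 > 0.04045 → ((0.607843+0.055)/1.055)^2.4 ≈ 0.327778
  G: 93/255 ≈ 0.364706 > 0.04045 → ((0.364706+0.055)/1.055)^2.4 ≈ 0.109462
  B: 20/255 ≈ 0.078431 > 0.04045 → ((0.078431+0.055)/1.055)^2.4 ≈ 0.006995
R_lin = 0.327778, G_lin = 0.109462, B_lin = 0.006995
L = 0.2126×R + 0.7152×G + 0.0722×B
L = 0.2126×0.327778 + 0.7152×0.109462 + 0.0722×0.006995
L ≈ 0.148478


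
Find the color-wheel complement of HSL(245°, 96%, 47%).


Complement = opposite side of color wheel = hue + 180°
H' = (245 + 180) mod 360 = 65°
S and L unchanged.
= HSL(65°, 96%, 47%)


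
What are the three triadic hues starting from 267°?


Triadic: equally spaced at 120° intervals
H1 = 267°
H2 = (267 + 120) mod 360 = 27°
H3 = (267 + 240) mod 360 = 147°
Triadic = 267°, 27°, 147°


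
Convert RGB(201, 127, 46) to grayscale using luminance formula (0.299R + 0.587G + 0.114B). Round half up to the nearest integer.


Gray = 0.299×R + 0.587×G + 0.114×B
Gray = 0.299×201 + 0.587×127 + 0.114×46
Gray = 60.099 + 74.549 + 5.244
Gray = 139.892 → round half up → 140
Gray = 140


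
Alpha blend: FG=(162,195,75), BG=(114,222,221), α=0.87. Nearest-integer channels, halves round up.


C = α×F + (1-α)×B, with 1-α = 0.13
R: 0.87×162 + 0.13×114 = 140.94 + 14.82 = 155.76 → 156
G: 0.87×195 + 0.13×222 = 169.65 + 28.86 = 198.51 → 199
B: 0.87×75 + 0.13×221 = 65.25 + 28.73 = 93.98 → 94
= RGB(156, 199, 94)


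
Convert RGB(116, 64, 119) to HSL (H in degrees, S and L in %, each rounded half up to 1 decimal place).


Normalize: R'=116/255≈0.4549, G'=64/255≈0.2510, B'=119/255≈0.4667
Max=119/255, Min=64/255, Δ=Max-Min=55/255
L = (Max+Min)/2 = (119+64)/510 = 183/510 = 0.35882… → L = 35.9%
L ≤ 0.5 → S = Δ/(Max+Min) = 55/(119+64) = 55/183 = 0.30054… → S = 30.1%
(the 1/255 factors cancel in S and H, so raw channel differences can be used)
Max is B' → H = 60 × ((R-G)/Δ + 4) = 60 × ((116-64)/55 + 4)
  52/55 + 4 = 0.9454… + 4 = 4.9454…
  H = 60 × 4.9454… = 296.727…° → H = 296.7°
= HSL(296.7°, 30.1%, 35.9%)


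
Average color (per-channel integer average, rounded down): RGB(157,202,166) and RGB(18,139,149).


Midpoint: each channel = ⌊(C₁+C₂)/2⌋
R: ⌊(157+18)/2⌋ = 87
G: ⌊(202+139)/2⌋ = 170
B: ⌊(166+149)/2⌋ = 157
= RGB(87, 170, 157)


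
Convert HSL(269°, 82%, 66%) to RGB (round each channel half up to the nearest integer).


H=269°, S=0.82, L=0.66
C = (1-|2L-1|)×S = (1-|0.32|)×0.82 = 0.5576
H' = H/60 = 269/60 ≈ 4.4833; X = C×(1-|H' mod 2 - 1|) ≈ 0.2695
m = L - C/2 = 0.66 - 0.2788 = 0.3812
Sector ⌊H'⌋ = 4 → (R',G',B') = (≈0.2695, 0.0, 0.5576)
RGB = ((R'+m)×255, (G'+m)×255, (B'+m)×255) = (165.9302, 97.206, 239.394)
Round half up → RGB(166, 97, 239)


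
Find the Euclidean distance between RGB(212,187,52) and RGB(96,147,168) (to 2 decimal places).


d = √[(R₁-R₂)² + (G₁-G₂)² + (B₁-B₂)²]
d = √[(212-96)² + (187-147)² + (52-168)²]
d = √[13456 + 1600 + 13456]
d = √28512
d ≈ 168.85


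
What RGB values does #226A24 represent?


22 → 34 (R)
6A → 106 (G)
24 → 36 (B)
= RGB(34, 106, 36)


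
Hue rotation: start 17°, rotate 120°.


New hue = (H + rotation) mod 360
New hue = (17 + 120) mod 360
= 137 mod 360
= 137°


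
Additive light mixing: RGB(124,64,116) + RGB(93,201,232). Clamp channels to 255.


Additive: each channel = min(255, C₁+C₂)
R: 124+93 = 217 → 217
G: 64+201 = 265 → 255
B: 116+232 = 348 → 255
= RGB(217, 255, 255)


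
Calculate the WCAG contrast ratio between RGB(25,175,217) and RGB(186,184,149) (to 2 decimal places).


Linearize each sRGB channel c=v/255: c/12.92 if c ≤ 0.04045 else ((c+0.055)/1.055)^2.4
L = 0.2126×R_lin + 0.7152×G_lin + 0.0722×B_lin
Color 1 (25,175,217):
  R=25: 25/255≈0.0980 > 0.04045 → ((0.0980+0.055)/1.055)^2.4 ≈ 0.00972
  G=175: 175/255≈0.6863 > 0.04045 → ((0.6863+0.055)/1.055)^2.4 ≈ 0.42869
  B=217: 217/255≈0.8510 > 0.04045 → ((0.8510+0.055)/1.055)^2.4 ≈ 0.69387
  L1 = 0.2126×0.00972 + 0.7152×0.42869 + 0.0722×0.69387 ≈ 0.35876
Color 2 (186,184,149):
  R=186: 186/255≈0.7294 > 0.04045 → ((0.7294+0.055)/1.055)^2.4 ≈ 0.49102
  G=184: 184/255≈0.7216 > 0.04045 → ((0.7216+0.055)/1.055)^2.4 ≈ 0.47932
  B=149: 149/255≈0.5843 > 0.04045 → ((0.5843+0.055)/1.055)^2.4 ≈ 0.30054
  L2 = 0.2126×0.49102 + 0.7152×0.47932 + 0.0722×0.30054 ≈ 0.46890
Lighter = 0.46890, Darker = 0.35876
Ratio = (L_lighter + 0.05) / (L_darker + 0.05)
Ratio = (0.46890 + 0.05) / (0.35876 + 0.05) = 0.51890 / 0.40876 ≈ 1.2694
Ratio ≈ 1.27:1


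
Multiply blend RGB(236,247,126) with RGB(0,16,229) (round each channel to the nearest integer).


Multiply: C = A×B/255, rounded to nearest integer
R: 236×0/255 = 0/255 ≈ 0.000 → 0
G: 247×16/255 = 3952/255 ≈ 15.498 → 15
B: 126×229/255 = 28854/255 ≈ 113.153 → 113
= RGB(0, 15, 113)


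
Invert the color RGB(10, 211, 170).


Invert: (255-R, 255-G, 255-B)
R: 255-10 = 245
G: 255-211 = 44
B: 255-170 = 85
= RGB(245, 44, 85)


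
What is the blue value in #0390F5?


Color: #0390F5
R = 03 = 3
G = 90 = 144
B = F5 = 245
Blue = 245


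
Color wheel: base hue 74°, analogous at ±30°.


Base hue: 74°
Left analog: (74 - 30) mod 360 = 44°
Right analog: (74 + 30) mod 360 = 104°
Analogous hues = 44° and 104°


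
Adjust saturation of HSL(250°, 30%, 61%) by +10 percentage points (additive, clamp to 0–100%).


Original S = 30%
Adjustment = +10 percentage points
New S = 30 + (10) = 40
Clamp to [0, 100] → 40
= HSL(250°, 40%, 61%)


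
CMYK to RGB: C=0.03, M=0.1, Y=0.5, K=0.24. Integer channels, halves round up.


R = 255 × (1-C) × (1-K) = 255 × 0.97 × 0.76 = 187.986 → 188
G = 255 × (1-M) × (1-K) = 255 × 0.90 × 0.76 = 174.42 → 174
B = 255 × (1-Y) × (1-K) = 255 × 0.50 × 0.76 = 96.9 → 97
= RGB(188, 174, 97)


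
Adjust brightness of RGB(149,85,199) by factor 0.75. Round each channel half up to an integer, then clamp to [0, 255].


Multiply each channel by 0.75, round half up, clamp to [0, 255]
R: 149×0.75 = 111.75 → round → 112
G: 85×0.75 = 63.75 → round → 64
B: 199×0.75 = 149.25 → round → 149
= RGB(112, 64, 149)


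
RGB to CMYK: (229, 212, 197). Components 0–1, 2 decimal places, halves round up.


R'=229/255≈0.8980, G'=212/255≈0.8314, B'=197/255≈0.7725
K = 1 - max(R',G',B') = 1 - 229/255 = 26/255 = 0.10196… → 0.10
(1-R'-K)/(1-K) simplifies to (max-R)/max with max = 229:
C = (229-229)/229 = 0/229 = 0 → 0.00
M = (229-212)/229 = 17/229 = 0.07423… → 0.07
Y = (229-197)/229 = 32/229 = 0.13973… → 0.14
= CMYK(0.00, 0.07, 0.14, 0.10)


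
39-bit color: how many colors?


Colors = 2^bits = 2^39
= 549,755,813,888 colors


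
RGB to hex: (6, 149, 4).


R = 6 → 06 (hex)
G = 149 → 95 (hex)
B = 4 → 04 (hex)
Hex = #069504


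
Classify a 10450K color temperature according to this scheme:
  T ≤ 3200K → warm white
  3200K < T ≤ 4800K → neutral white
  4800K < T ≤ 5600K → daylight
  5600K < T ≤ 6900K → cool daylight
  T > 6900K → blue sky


Temperature: 10450K
10450K > 6900K → blue sky
Classification: blue sky


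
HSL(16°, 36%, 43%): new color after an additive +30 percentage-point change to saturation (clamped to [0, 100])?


Original S = 36%
Adjustment = +30 percentage points
New S = 36 + (30) = 66
Clamp to [0, 100] → 66
= HSL(16°, 66%, 43%)


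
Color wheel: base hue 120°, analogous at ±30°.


Base hue: 120°
Left analog: (120 - 30) mod 360 = 90°
Right analog: (120 + 30) mod 360 = 150°
Analogous hues = 90° and 150°


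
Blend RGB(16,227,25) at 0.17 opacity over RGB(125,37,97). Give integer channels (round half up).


C = α×F + (1-α)×B, with 1-α = 0.83
R: 0.17×16 + 0.83×125 = 2.72 + 103.75 = 106.47 → 106
G: 0.17×227 + 0.83×37 = 38.59 + 30.71 = 69.30 → 69
B: 0.17×25 + 0.83×97 = 4.25 + 80.51 = 84.76 → 85
= RGB(106, 69, 85)


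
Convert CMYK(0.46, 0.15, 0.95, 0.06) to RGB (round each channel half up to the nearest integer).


R = 255 × (1-C) × (1-K) = 255 × 0.54 × 0.94 = 129.438 → 129
G = 255 × (1-M) × (1-K) = 255 × 0.85 × 0.94 = 203.745 → 204
B = 255 × (1-Y) × (1-K) = 255 × 0.05 × 0.94 = 11.985 → 12
= RGB(129, 204, 12)


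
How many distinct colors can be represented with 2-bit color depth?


Colors = 2^bits = 2^2
= 4 colors


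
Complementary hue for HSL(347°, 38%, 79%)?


Complement = opposite side of color wheel = hue + 180°
H' = (347 + 180) mod 360 = 167°
S and L unchanged.
= HSL(167°, 38%, 79%)


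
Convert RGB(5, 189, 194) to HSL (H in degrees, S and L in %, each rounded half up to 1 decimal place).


Normalize: R'=5/255≈0.0196, G'=189/255≈0.7412, B'=194/255≈0.7608
Max=194/255, Min=5/255, Δ=Max-Min=189/255
L = (Max+Min)/2 = (194+5)/510 = 199/510 = 0.39019… → L = 39.0%
L ≤ 0.5 → S = Δ/(Max+Min) = 189/(194+5) = 189/199 = 0.94974… → S = 95.0%
(the 1/255 factors cancel in S and H, so raw channel differences can be used)
Max is B' → H = 60 × ((R-G)/Δ + 4) = 60 × ((5-189)/189 + 4)
  -184/189 + 4 = -0.9735… + 4 = 3.0264…
  H = 60 × 3.0264… = 181.587…° → H = 181.6°
= HSL(181.6°, 95.0%, 39.0%)


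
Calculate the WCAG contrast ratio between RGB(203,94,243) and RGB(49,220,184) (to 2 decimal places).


Linearize each sRGB channel c=v/255: c/12.92 if c ≤ 0.04045 else ((c+0.055)/1.055)^2.4
L = 0.2126×R_lin + 0.7152×G_lin + 0.0722×B_lin
Color 1 (203,94,243):
  R=203: 203/255≈0.7961 > 0.04045 → ((0.7961+0.055)/1.055)^2.4 ≈ 0.59720
  G=94: 94/255≈0.3686 > 0.04045 → ((0.3686+0.055)/1.055)^2.4 ≈ 0.11193
  B=243: 243/255≈0.9529 > 0.04045 → ((0.9529+0.055)/1.055)^2.4 ≈ 0.89627
  L1 = 0.2126×0.59720 + 0.7152×0.11193 + 0.0722×0.89627 ≈ 0.27173
Color 2 (49,220,184):
  R=49: 49/255≈0.1922 > 0.04045 → ((0.1922+0.055)/1.055)^2.4 ≈ 0.03071
  G=220: 220/255≈0.8627 > 0.04045 → ((0.8627+0.055)/1.055)^2.4 ≈ 0.71569
  B=184: 184/255≈0.7216 > 0.04045 → ((0.7216+0.055)/1.055)^2.4 ≈ 0.47932
  L2 = 0.2126×0.03071 + 0.7152×0.71569 + 0.0722×0.47932 ≈ 0.55300
Lighter = 0.55300, Darker = 0.27173
Ratio = (L_lighter + 0.05) / (L_darker + 0.05)
Ratio = (0.55300 + 0.05) / (0.27173 + 0.05) = 0.60300 / 0.32173 ≈ 1.8742
Ratio ≈ 1.87:1


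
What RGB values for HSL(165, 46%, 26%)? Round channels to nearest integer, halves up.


H=165°, S=0.46, L=0.26
C = (1-|2L-1|)×S = (1-|-0.48|)×0.46 = 0.2392
H' = H/60 = 165/60 ≈ 2.7500; X = C×(1-|H' mod 2 - 1|) = 0.1794
m = L - C/2 = 0.26 - 0.1196 = 0.1404
Sector ⌊H'⌋ = 2 → (R',G',B') = (0.0, 0.2392, 0.1794)
RGB = ((R'+m)×255, (G'+m)×255, (B'+m)×255) = (35.802, 96.798, 81.549)
Round half up → RGB(36, 97, 82)


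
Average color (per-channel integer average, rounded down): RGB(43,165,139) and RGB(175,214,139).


Midpoint: each channel = ⌊(C₁+C₂)/2⌋
R: ⌊(43+175)/2⌋ = 109
G: ⌊(165+214)/2⌋ = 189
B: ⌊(139+139)/2⌋ = 139
= RGB(109, 189, 139)


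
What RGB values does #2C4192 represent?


2C → 44 (R)
41 → 65 (G)
92 → 146 (B)
= RGB(44, 65, 146)


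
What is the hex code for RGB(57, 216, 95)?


R = 57 → 39 (hex)
G = 216 → D8 (hex)
B = 95 → 5F (hex)
Hex = #39D85F


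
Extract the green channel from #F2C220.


Color: #F2C220
R = F2 = 242
G = C2 = 194
B = 20 = 32
Green = 194


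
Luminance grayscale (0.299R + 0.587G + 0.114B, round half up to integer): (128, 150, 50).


Gray = 0.299×R + 0.587×G + 0.114×B
Gray = 0.299×128 + 0.587×150 + 0.114×50
Gray = 38.272 + 88.050 + 5.700
Gray = 132.022 → round half up → 132
Gray = 132


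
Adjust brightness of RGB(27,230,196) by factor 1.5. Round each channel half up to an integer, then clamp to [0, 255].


Multiply each channel by 1.5, round half up, clamp to [0, 255]
R: 27×1.5 = 40.5 → round → 41
G: 230×1.5 = 345 → clamp → 255
B: 196×1.5 = 294 → clamp → 255
= RGB(41, 255, 255)


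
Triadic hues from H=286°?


Triadic: equally spaced at 120° intervals
H1 = 286°
H2 = (286 + 120) mod 360 = 46°
H3 = (286 + 240) mod 360 = 166°
Triadic = 286°, 46°, 166°


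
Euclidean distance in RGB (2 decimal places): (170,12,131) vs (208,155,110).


d = √[(R₁-R₂)² + (G₁-G₂)² + (B₁-B₂)²]
d = √[(170-208)² + (12-155)² + (131-110)²]
d = √[1444 + 20449 + 441]
d = √22334
d ≈ 149.45


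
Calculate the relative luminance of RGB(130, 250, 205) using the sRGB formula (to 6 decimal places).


Linearize each channel (sRGB transfer function): c = v/255; c_lin = c/12.92 if c ≤ 0.04045, else ((c+0.055)/1.055)^2.4
  R: 130/255 ≈ 0.509804 > 0.04045 → ((0.509804+0.055)/1.055)^2.4 ≈ 0.223228
  G: 250/255 ≈ 0.980392 > 0.04045 → ((0.980392+0.055)/1.055)^2.4 ≈ 0.955973
  B: 205/255 ≈ 0.803922 > 0.04045 → ((0.803922+0.055)/1.055)^2.4 ≈ 0.610496
R_lin = 0.223228, G_lin = 0.955973, B_lin = 0.610496
L = 0.2126×R + 0.7152×G + 0.0722×B
L = 0.2126×0.223228 + 0.7152×0.955973 + 0.0722×0.610496
L ≈ 0.775248


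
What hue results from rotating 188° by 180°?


New hue = (H + rotation) mod 360
New hue = (188 + 180) mod 360
= 368 mod 360
= 8°


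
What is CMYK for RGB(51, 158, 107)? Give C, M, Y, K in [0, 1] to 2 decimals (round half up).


R'=51/255≈0.2000, G'=158/255≈0.6196, B'=107/255≈0.4196
K = 1 - max(R',G',B') = 1 - 158/255 = 97/255 = 0.38039… → 0.38
(1-R'-K)/(1-K) simplifies to (max-R)/max with max = 158:
C = (158-51)/158 = 107/158 = 0.67721… → 0.68
M = (158-158)/158 = 0/158 = 0 → 0.00
Y = (158-107)/158 = 51/158 = 0.32278… → 0.32
= CMYK(0.68, 0.00, 0.32, 0.38)


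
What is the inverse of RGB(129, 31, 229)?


Invert: (255-R, 255-G, 255-B)
R: 255-129 = 126
G: 255-31 = 224
B: 255-229 = 26
= RGB(126, 224, 26)


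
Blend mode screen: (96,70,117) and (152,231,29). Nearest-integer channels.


Screen: C = 255 - (255-A)×(255-B)/255, rounded to nearest integer
R: 255 - (255-96)×(255-152)/255 = 255 - 16377/255 ≈ 255 - 64.224 = 190.776 → 191
G: 255 - (255-70)×(255-231)/255 = 255 - 4440/255 ≈ 255 - 17.412 = 237.588 → 238
B: 255 - (255-117)×(255-29)/255 = 255 - 31188/255 ≈ 255 - 122.306 = 132.694 → 133
= RGB(191, 238, 133)


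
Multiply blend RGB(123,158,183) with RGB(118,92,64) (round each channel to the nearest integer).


Multiply: C = A×B/255, rounded to nearest integer
R: 123×118/255 = 14514/255 ≈ 56.918 → 57
G: 158×92/255 = 14536/255 ≈ 57.004 → 57
B: 183×64/255 = 11712/255 ≈ 45.929 → 46
= RGB(57, 57, 46)


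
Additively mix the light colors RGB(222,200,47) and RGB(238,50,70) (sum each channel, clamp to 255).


Additive: each channel = min(255, C₁+C₂)
R: 222+238 = 460 → 255
G: 200+50 = 250 → 250
B: 47+70 = 117 → 117
= RGB(255, 250, 117)


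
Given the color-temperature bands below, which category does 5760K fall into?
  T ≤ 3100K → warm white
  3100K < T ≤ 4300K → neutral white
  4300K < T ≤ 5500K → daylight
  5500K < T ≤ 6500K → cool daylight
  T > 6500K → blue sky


Temperature: 5760K
5500K < 5760K ≤ 6500K → cool daylight
Classification: cool daylight


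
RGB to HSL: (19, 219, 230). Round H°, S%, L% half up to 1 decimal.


Normalize: R'=19/255≈0.0745, G'=219/255≈0.8588, B'=230/255≈0.9020
Max=230/255, Min=19/255, Δ=Max-Min=211/255
L = (Max+Min)/2 = (230+19)/510 = 249/510 = 0.48823… → L = 48.8%
L ≤ 0.5 → S = Δ/(Max+Min) = 211/(230+19) = 211/249 = 0.84738… → S = 84.7%
(the 1/255 factors cancel in S and H, so raw channel differences can be used)
Max is B' → H = 60 × ((R-G)/Δ + 4) = 60 × ((19-219)/211 + 4)
  -200/211 + 4 = -0.9478… + 4 = 3.0521…
  H = 60 × 3.0521… = 183.127…° → H = 183.1°
= HSL(183.1°, 84.7%, 48.8%)


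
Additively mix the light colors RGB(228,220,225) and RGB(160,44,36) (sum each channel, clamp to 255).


Additive: each channel = min(255, C₁+C₂)
R: 228+160 = 388 → 255
G: 220+44 = 264 → 255
B: 225+36 = 261 → 255
= RGB(255, 255, 255)


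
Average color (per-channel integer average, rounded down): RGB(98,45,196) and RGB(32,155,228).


Midpoint: each channel = ⌊(C₁+C₂)/2⌋
R: ⌊(98+32)/2⌋ = 65
G: ⌊(45+155)/2⌋ = 100
B: ⌊(196+228)/2⌋ = 212
= RGB(65, 100, 212)


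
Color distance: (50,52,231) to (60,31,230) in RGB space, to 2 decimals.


d = √[(R₁-R₂)² + (G₁-G₂)² + (B₁-B₂)²]
d = √[(50-60)² + (52-31)² + (231-230)²]
d = √[100 + 441 + 1]
d = √542
d ≈ 23.28


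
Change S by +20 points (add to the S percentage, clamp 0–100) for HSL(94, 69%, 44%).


Original S = 69%
Adjustment = +20 percentage points
New S = 69 + (20) = 89
Clamp to [0, 100] → 89
= HSL(94°, 89%, 44%)


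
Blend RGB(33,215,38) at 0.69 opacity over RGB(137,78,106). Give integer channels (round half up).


C = α×F + (1-α)×B, with 1-α = 0.31
R: 0.69×33 + 0.31×137 = 22.77 + 42.47 = 65.24 → 65
G: 0.69×215 + 0.31×78 = 148.35 + 24.18 = 172.53 → 173
B: 0.69×38 + 0.31×106 = 26.22 + 32.86 = 59.08 → 59
= RGB(65, 173, 59)


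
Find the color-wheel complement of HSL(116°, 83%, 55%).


Complement = opposite side of color wheel = hue + 180°
H' = (116 + 180) mod 360 = 296°
S and L unchanged.
= HSL(296°, 83%, 55%)


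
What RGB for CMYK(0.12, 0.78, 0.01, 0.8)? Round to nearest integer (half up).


R = 255 × (1-C) × (1-K) = 255 × 0.88 × 0.20 = 44.88 → 45
G = 255 × (1-M) × (1-K) = 255 × 0.22 × 0.20 = 11.22 → 11
B = 255 × (1-Y) × (1-K) = 255 × 0.99 × 0.20 = 50.49 → 50
= RGB(45, 11, 50)


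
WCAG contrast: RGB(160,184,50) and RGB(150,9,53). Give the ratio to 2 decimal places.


Linearize each sRGB channel c=v/255: c/12.92 if c ≤ 0.04045 else ((c+0.055)/1.055)^2.4
L = 0.2126×R_lin + 0.7152×G_lin + 0.0722×B_lin
Color 1 (160,184,50):
  R=160: 160/255≈0.6275 > 0.04045 → ((0.6275+0.055)/1.055)^2.4 ≈ 0.35153
  G=184: 184/255≈0.7216 > 0.04045 → ((0.7216+0.055)/1.055)^2.4 ≈ 0.47932
  B=50: 50/255≈0.1961 > 0.04045 → ((0.1961+0.055)/1.055)^2.4 ≈ 0.03190
  L1 = 0.2126×0.35153 + 0.7152×0.47932 + 0.0722×0.03190 ≈ 0.41985
Color 2 (150,9,53):
  R=150: 150/255≈0.5882 > 0.04045 → ((0.5882+0.055)/1.055)^2.4 ≈ 0.30499
  G=9: 9/255≈0.0353 ≤ 0.04045 → 0.0353/12.92 ≈ 0.00273
  B=53: 53/255≈0.2078 > 0.04045 → ((0.2078+0.055)/1.055)^2.4 ≈ 0.03560
  L2 = 0.2126×0.30499 + 0.7152×0.00273 + 0.0722×0.03560 ≈ 0.06936
Lighter = 0.41985, Darker = 0.06936
Ratio = (L_lighter + 0.05) / (L_darker + 0.05)
Ratio = (0.41985 + 0.05) / (0.06936 + 0.05) = 0.46985 / 0.11936 ≈ 3.9363
Ratio ≈ 3.94:1


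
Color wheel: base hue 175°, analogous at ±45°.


Base hue: 175°
Left analog: (175 - 45) mod 360 = 130°
Right analog: (175 + 45) mod 360 = 220°
Analogous hues = 130° and 220°


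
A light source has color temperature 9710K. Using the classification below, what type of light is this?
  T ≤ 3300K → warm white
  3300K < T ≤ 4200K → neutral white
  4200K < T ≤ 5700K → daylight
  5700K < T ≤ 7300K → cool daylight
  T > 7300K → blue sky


Temperature: 9710K
9710K > 7300K → blue sky
Classification: blue sky


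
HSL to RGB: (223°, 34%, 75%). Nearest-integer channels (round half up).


H=223°, S=0.34, L=0.75
C = (1-|2L-1|)×S = (1-|0.50|)×0.34 = 0.17
H' = H/60 = 223/60 ≈ 3.7167; X = C×(1-|H' mod 2 - 1|) ≈ 0.0482
m = L - C/2 = 0.75 - 0.085 = 0.665
Sector ⌊H'⌋ = 3 → (R',G',B') = (0.0, ≈0.0482, 0.17)
RGB = ((R'+m)×255, (G'+m)×255, (B'+m)×255) = (169.575, 181.8575, 212.925)
Round half up → RGB(170, 182, 213)


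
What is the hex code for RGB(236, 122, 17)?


R = 236 → EC (hex)
G = 122 → 7A (hex)
B = 17 → 11 (hex)
Hex = #EC7A11


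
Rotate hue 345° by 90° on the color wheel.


New hue = (H + rotation) mod 360
New hue = (345 + 90) mod 360
= 435 mod 360
= 75°


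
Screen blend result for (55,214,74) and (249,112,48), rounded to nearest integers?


Screen: C = 255 - (255-A)×(255-B)/255, rounded to nearest integer
R: 255 - (255-55)×(255-249)/255 = 255 - 1200/255 ≈ 255 - 4.706 = 250.294 → 250
G: 255 - (255-214)×(255-112)/255 = 255 - 5863/255 ≈ 255 - 22.992 = 232.008 → 232
B: 255 - (255-74)×(255-48)/255 = 255 - 37467/255 ≈ 255 - 146.929 = 108.071 → 108
= RGB(250, 232, 108)


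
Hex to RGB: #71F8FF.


71 → 113 (R)
F8 → 248 (G)
FF → 255 (B)
= RGB(113, 248, 255)


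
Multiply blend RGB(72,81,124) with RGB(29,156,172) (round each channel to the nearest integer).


Multiply: C = A×B/255, rounded to nearest integer
R: 72×29/255 = 2088/255 ≈ 8.188 → 8
G: 81×156/255 = 12636/255 ≈ 49.553 → 50
B: 124×172/255 = 21328/255 ≈ 83.639 → 84
= RGB(8, 50, 84)


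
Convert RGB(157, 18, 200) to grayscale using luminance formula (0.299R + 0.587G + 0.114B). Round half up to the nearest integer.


Gray = 0.299×R + 0.587×G + 0.114×B
Gray = 0.299×157 + 0.587×18 + 0.114×200
Gray = 46.943 + 10.566 + 22.800
Gray = 80.309 → round half up → 80
Gray = 80


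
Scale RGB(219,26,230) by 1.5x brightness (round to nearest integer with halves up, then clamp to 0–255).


Multiply each channel by 1.5, round half up, clamp to [0, 255]
R: 219×1.5 = 328.5 → round → 329 → clamp → 255
G: 26×1.5 = 39
B: 230×1.5 = 345 → clamp → 255
= RGB(255, 39, 255)


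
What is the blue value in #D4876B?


Color: #D4876B
R = D4 = 212
G = 87 = 135
B = 6B = 107
Blue = 107


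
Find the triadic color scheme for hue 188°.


Triadic: equally spaced at 120° intervals
H1 = 188°
H2 = (188 + 120) mod 360 = 308°
H3 = (188 + 240) mod 360 = 68°
Triadic = 188°, 308°, 68°


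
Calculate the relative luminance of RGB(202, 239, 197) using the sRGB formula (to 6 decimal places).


Linearize each channel (sRGB transfer function): c = v/255; c_lin = c/12.92 if c ≤ 0.04045, else ((c+0.055)/1.055)^2.4
  R: 202/255 ≈ 0.792157 > 0.04045 → ((0.792157+0.055)/1.055)^2.4 ≈ 0.590619
  G: 239/255 ≈ 0.937255 > 0.04045 → ((0.937255+0.055)/1.055)^2.4 ≈ 0.863157
  B: 197/255 ≈ 0.772549 > 0.04045 → ((0.772549+0.055)/1.055)^2.4 ≈ 0.558340
R_lin = 0.590619, G_lin = 0.863157, B_lin = 0.558340
L = 0.2126×R + 0.7152×G + 0.0722×B
L = 0.2126×0.590619 + 0.7152×0.863157 + 0.0722×0.558340
L ≈ 0.783208


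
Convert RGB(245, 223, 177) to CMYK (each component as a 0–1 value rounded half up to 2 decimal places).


R'=245/255≈0.9608, G'=223/255≈0.8745, B'=177/255≈0.6941
K = 1 - max(R',G',B') = 1 - 245/255 = 10/255 = 0.03921… → 0.04
(1-R'-K)/(1-K) simplifies to (max-R)/max with max = 245:
C = (245-245)/245 = 0/245 = 0 → 0.00
M = (245-223)/245 = 22/245 = 0.08979… → 0.09
Y = (245-177)/245 = 68/245 = 0.27755… → 0.28
= CMYK(0.00, 0.09, 0.28, 0.04)


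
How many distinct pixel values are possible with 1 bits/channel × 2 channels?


Total bits = 1 bits/channel × 2 channels = 2 bits
Distinct pixel values = 2^2
= 4 pixel values


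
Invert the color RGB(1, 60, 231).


Invert: (255-R, 255-G, 255-B)
R: 255-1 = 254
G: 255-60 = 195
B: 255-231 = 24
= RGB(254, 195, 24)


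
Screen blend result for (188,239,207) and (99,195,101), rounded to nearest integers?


Screen: C = 255 - (255-A)×(255-B)/255, rounded to nearest integer
R: 255 - (255-188)×(255-99)/255 = 255 - 10452/255 ≈ 255 - 40.988 = 214.012 → 214
G: 255 - (255-239)×(255-195)/255 = 255 - 960/255 ≈ 255 - 3.765 = 251.235 → 251
B: 255 - (255-207)×(255-101)/255 = 255 - 7392/255 ≈ 255 - 28.988 = 226.012 → 226
= RGB(214, 251, 226)


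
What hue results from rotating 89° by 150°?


New hue = (H + rotation) mod 360
New hue = (89 + 150) mod 360
= 239 mod 360
= 239°


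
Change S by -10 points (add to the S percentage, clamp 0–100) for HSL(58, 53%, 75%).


Original S = 53%
Adjustment = -10 percentage points
New S = 53 + (-10) = 43
Clamp to [0, 100] → 43
= HSL(58°, 43%, 75%)


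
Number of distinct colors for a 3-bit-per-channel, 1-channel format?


Total bits = 3 bits/channel × 1 channels = 3 bits
Distinct colors = 2^3
= 8 colors


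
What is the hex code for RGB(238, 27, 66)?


R = 238 → EE (hex)
G = 27 → 1B (hex)
B = 66 → 42 (hex)
Hex = #EE1B42


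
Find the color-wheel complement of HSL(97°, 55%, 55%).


Complement = opposite side of color wheel = hue + 180°
H' = (97 + 180) mod 360 = 277°
S and L unchanged.
= HSL(277°, 55%, 55%)


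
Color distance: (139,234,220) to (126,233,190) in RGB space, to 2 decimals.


d = √[(R₁-R₂)² + (G₁-G₂)² + (B₁-B₂)²]
d = √[(139-126)² + (234-233)² + (220-190)²]
d = √[169 + 1 + 900]
d = √1070
d ≈ 32.71


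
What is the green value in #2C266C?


Color: #2C266C
R = 2C = 44
G = 26 = 38
B = 6C = 108
Green = 38


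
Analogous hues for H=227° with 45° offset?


Base hue: 227°
Left analog: (227 - 45) mod 360 = 182°
Right analog: (227 + 45) mod 360 = 272°
Analogous hues = 182° and 272°


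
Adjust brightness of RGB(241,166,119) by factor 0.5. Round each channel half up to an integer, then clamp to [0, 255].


Multiply each channel by 0.5, round half up, clamp to [0, 255]
R: 241×0.5 = 120.5 → round → 121
G: 166×0.5 = 83
B: 119×0.5 = 59.5 → round → 60
= RGB(121, 83, 60)


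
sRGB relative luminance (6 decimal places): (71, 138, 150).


Linearize each channel (sRGB transfer function): c = v/255; c_lin = c/12.92 if c ≤ 0.04045, else ((c+0.055)/1.055)^2.4
  R: 71/255 ≈ 0.278431 > 0.04045 → ((0.278431+0.055)/1.055)^2.4 ≈ 0.063010
  G: 138/255 ≈ 0.541176 > 0.04045 → ((0.541176+0.055)/1.055)^2.4 ≈ 0.254152
  B: 150/255 ≈ 0.588235 > 0.04045 → ((0.588235+0.055)/1.055)^2.4 ≈ 0.304987
R_lin = 0.063010, G_lin = 0.254152, B_lin = 0.304987
L = 0.2126×R + 0.7152×G + 0.0722×B
L = 0.2126×0.063010 + 0.7152×0.254152 + 0.0722×0.304987
L ≈ 0.217186


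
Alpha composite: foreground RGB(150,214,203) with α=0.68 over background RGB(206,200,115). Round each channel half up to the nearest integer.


C = α×F + (1-α)×B, with 1-α = 0.32
R: 0.68×150 + 0.32×206 = 102.00 + 65.92 = 167.92 → 168
G: 0.68×214 + 0.32×200 = 145.52 + 64.00 = 209.52 → 210
B: 0.68×203 + 0.32×115 = 138.04 + 36.80 = 174.84 → 175
= RGB(168, 210, 175)


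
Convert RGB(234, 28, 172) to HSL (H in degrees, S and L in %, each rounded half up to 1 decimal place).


Normalize: R'=234/255≈0.9176, G'=28/255≈0.1098, B'=172/255≈0.6745
Max=234/255, Min=28/255, Δ=Max-Min=206/255
L = (Max+Min)/2 = (234+28)/510 = 262/510 = 0.51372… → L = 51.4%
L > 0.5 → S = Δ/(2-Max-Min) = 206/(510-234-28) = 206/248 = 0.83064… → S = 83.1%
(the 1/255 factors cancel in S and H, so raw channel differences can be used)
Max is R' → H = 60 × (((G-B)/Δ) mod 6) = 60 × (((28-172)/206) mod 6)
  (-144)/206 = -0.6990…; negative, so add 6 → 5.3009…
  H = 60 × 5.3009… = 318.058…° → H = 318.1°
= HSL(318.1°, 83.1%, 51.4%)


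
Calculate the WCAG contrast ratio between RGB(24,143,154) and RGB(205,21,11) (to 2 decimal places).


Linearize each sRGB channel c=v/255: c/12.92 if c ≤ 0.04045 else ((c+0.055)/1.055)^2.4
L = 0.2126×R_lin + 0.7152×G_lin + 0.0722×B_lin
Color 1 (24,143,154):
  R=24: 24/255≈0.0941 > 0.04045 → ((0.0941+0.055)/1.055)^2.4 ≈ 0.00913
  G=143: 143/255≈0.5608 > 0.04045 → ((0.5608+0.055)/1.055)^2.4 ≈ 0.27468
  B=154: 154/255≈0.6039 > 0.04045 → ((0.6039+0.055)/1.055)^2.4 ≈ 0.32314
  L1 = 0.2126×0.00913 + 0.7152×0.27468 + 0.0722×0.32314 ≈ 0.22172
Color 2 (205,21,11):
  R=205: 205/255≈0.8039 > 0.04045 → ((0.8039+0.055)/1.055)^2.4 ≈ 0.61050
  G=21: 21/255≈0.0824 > 0.04045 → ((0.0824+0.055)/1.055)^2.4 ≈ 0.00750
  B=11: 11/255≈0.0431 > 0.04045 → ((0.0431+0.055)/1.055)^2.4 ≈ 0.00335
  L2 = 0.2126×0.61050 + 0.7152×0.00750 + 0.0722×0.00335 ≈ 0.13540
Lighter = 0.22172, Darker = 0.13540
Ratio = (L_lighter + 0.05) / (L_darker + 0.05)
Ratio = (0.22172 + 0.05) / (0.13540 + 0.05) = 0.27172 / 0.18540 ≈ 1.4656
Ratio ≈ 1.47:1


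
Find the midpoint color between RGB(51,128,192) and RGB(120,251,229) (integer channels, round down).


Midpoint: each channel = ⌊(C₁+C₂)/2⌋
R: ⌊(51+120)/2⌋ = 85
G: ⌊(128+251)/2⌋ = 189
B: ⌊(192+229)/2⌋ = 210
= RGB(85, 189, 210)


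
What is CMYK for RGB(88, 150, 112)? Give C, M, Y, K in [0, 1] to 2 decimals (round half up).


R'=88/255≈0.3451, G'=150/255≈0.5882, B'=112/255≈0.4392
K = 1 - max(R',G',B') = 1 - 150/255 = 105/255 = 0.41176… → 0.41
(1-R'-K)/(1-K) simplifies to (max-R)/max with max = 150:
C = (150-88)/150 = 62/150 = 0.41333… → 0.41
M = (150-150)/150 = 0/150 = 0 → 0.00
Y = (150-112)/150 = 38/150 = 0.25333… → 0.25
= CMYK(0.41, 0.00, 0.25, 0.41)


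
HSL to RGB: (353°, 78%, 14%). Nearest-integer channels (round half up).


H=353°, S=0.78, L=0.14
C = (1-|2L-1|)×S = (1-|-0.72|)×0.78 = 0.2184
H' = H/60 = 353/60 ≈ 5.8833; X = C×(1-|H' mod 2 - 1|) = 0.02548
m = L - C/2 = 0.14 - 0.1092 = 0.0308
Sector ⌊H'⌋ = 5 → (R',G',B') = (0.2184, 0.0, 0.02548)
RGB = ((R'+m)×255, (G'+m)×255, (B'+m)×255) = (63.546, 7.854, 14.3514)
Round half up → RGB(64, 8, 14)


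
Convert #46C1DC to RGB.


46 → 70 (R)
C1 → 193 (G)
DC → 220 (B)
= RGB(70, 193, 220)


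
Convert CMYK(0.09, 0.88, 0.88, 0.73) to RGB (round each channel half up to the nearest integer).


R = 255 × (1-C) × (1-K) = 255 × 0.91 × 0.27 = 62.6535 → 63
G = 255 × (1-M) × (1-K) = 255 × 0.12 × 0.27 = 8.262 → 8
B = 255 × (1-Y) × (1-K) = 255 × 0.12 × 0.27 = 8.262 → 8
= RGB(63, 8, 8)


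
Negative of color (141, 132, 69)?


Invert: (255-R, 255-G, 255-B)
R: 255-141 = 114
G: 255-132 = 123
B: 255-69 = 186
= RGB(114, 123, 186)


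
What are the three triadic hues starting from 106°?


Triadic: equally spaced at 120° intervals
H1 = 106°
H2 = (106 + 120) mod 360 = 226°
H3 = (106 + 240) mod 360 = 346°
Triadic = 106°, 226°, 346°


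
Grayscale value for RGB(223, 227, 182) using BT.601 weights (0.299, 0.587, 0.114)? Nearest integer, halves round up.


Gray = 0.299×R + 0.587×G + 0.114×B
Gray = 0.299×223 + 0.587×227 + 0.114×182
Gray = 66.677 + 133.249 + 20.748
Gray = 220.674 → round half up → 221
Gray = 221


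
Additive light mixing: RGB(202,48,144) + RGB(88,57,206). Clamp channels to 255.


Additive: each channel = min(255, C₁+C₂)
R: 202+88 = 290 → 255
G: 48+57 = 105 → 105
B: 144+206 = 350 → 255
= RGB(255, 105, 255)


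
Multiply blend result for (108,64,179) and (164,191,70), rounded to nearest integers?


Multiply: C = A×B/255, rounded to nearest integer
R: 108×164/255 = 17712/255 ≈ 69.459 → 69
G: 64×191/255 = 12224/255 ≈ 47.937 → 48
B: 179×70/255 = 12530/255 ≈ 49.137 → 49
= RGB(69, 48, 49)


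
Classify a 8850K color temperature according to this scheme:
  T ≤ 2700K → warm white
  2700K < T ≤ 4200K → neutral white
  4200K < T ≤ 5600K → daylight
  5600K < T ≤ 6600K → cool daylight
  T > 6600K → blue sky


Temperature: 8850K
8850K > 6600K → blue sky
Classification: blue sky


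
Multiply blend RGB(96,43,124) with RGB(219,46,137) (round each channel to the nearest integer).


Multiply: C = A×B/255, rounded to nearest integer
R: 96×219/255 = 21024/255 ≈ 82.447 → 82
G: 43×46/255 = 1978/255 ≈ 7.757 → 8
B: 124×137/255 = 16988/255 ≈ 66.620 → 67
= RGB(82, 8, 67)


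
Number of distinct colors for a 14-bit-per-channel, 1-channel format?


Total bits = 14 bits/channel × 1 channels = 14 bits
Distinct colors = 2^14
= 16,384 colors
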